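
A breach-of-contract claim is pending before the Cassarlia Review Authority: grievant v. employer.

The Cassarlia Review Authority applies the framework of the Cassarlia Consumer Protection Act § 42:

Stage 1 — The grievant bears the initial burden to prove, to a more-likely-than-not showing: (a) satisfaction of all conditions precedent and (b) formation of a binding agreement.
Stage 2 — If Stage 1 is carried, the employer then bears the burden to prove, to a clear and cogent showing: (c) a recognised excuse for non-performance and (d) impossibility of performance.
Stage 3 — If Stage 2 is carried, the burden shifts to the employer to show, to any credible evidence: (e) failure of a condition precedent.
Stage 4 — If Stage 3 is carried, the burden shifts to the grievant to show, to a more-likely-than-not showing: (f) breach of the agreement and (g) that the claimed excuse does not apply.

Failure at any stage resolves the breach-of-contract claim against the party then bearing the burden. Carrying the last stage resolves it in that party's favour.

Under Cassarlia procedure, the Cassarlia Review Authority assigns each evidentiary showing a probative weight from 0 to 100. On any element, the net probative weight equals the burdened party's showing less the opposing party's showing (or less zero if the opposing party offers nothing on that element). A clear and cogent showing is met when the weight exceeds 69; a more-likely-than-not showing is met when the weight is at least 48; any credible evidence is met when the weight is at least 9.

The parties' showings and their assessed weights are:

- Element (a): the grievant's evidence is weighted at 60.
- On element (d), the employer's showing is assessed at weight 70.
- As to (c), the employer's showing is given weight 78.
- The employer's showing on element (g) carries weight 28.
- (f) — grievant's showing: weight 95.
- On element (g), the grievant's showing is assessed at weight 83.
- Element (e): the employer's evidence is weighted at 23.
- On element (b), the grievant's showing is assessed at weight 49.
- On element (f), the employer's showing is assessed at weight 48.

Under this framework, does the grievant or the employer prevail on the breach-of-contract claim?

At Stage 1 the grievant must meet a more-likely-than-not showing (weight is at least 48): on (a) the weight is 60, ≥ 48, so (a) meets the standard; on (b) the weight is 49, ≥ 48, so (b) meets the standard.
  Stage 1 carried; the burden shifts to the employer.
At Stage 2 the employer must meet a clear and cogent showing (weight exceeds 69): on (c) the weight is 78, > 69, so (c) meets the standard; on (d) the weight is 70, > 69, so (d) meets the standard.
  Stage 2 is satisfied; the employer continues to bear the burden.
At Stage 3 the employer must meet any credible evidence (weight is at least 9): on (e) the weight is 23, which does reach 9, so (e) meets the standard.
  Stage 3 carried; the burden shifts to the grievant.
At Stage 4 the grievant must meet a more-likely-than-not showing (weight is at least 48): on (f) the weight is 95 less the opposing 48 gives net 47, < 48, so (f) does not meet the standard; on (g) the weight is 83 less the opposing 28 gives net 55, ≥ 48, so (g) meets the standard.
  The grievant does not carry Stage 4.
The employer prevails.

employer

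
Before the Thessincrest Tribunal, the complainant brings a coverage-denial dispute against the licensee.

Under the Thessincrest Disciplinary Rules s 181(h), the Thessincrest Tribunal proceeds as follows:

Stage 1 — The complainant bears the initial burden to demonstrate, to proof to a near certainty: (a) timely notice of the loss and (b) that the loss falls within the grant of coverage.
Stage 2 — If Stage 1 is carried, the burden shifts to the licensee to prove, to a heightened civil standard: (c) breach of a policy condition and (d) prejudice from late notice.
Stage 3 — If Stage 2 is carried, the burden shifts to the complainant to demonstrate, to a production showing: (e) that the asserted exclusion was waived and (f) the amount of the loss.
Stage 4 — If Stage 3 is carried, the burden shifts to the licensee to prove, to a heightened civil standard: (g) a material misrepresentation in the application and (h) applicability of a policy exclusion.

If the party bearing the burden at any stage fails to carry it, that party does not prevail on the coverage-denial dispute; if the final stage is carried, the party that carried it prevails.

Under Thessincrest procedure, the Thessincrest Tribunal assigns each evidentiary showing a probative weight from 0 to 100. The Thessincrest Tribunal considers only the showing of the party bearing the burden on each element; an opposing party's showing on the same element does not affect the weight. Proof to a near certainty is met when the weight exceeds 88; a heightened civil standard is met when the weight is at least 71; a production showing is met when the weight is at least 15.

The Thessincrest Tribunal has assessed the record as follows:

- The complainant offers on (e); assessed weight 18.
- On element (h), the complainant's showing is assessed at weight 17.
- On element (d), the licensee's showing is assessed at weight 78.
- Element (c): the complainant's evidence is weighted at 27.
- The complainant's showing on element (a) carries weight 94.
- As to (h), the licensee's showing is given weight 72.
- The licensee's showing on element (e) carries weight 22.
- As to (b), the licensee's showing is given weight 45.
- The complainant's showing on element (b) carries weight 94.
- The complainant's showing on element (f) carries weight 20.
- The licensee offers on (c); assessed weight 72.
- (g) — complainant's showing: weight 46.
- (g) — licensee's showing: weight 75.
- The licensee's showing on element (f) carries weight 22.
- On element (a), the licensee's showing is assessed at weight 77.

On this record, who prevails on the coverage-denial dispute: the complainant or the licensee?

Stage 1 (complainant, proof to a near certainty, weight exceeds 88): (a) 94 (licensee's 77 disregarded) > 88 — meets; (b) 94 (licensee's 45 disregarded) > 88 — meets.
  Stage 1 is satisfied; the onus moves to the licensee.
Stage 2 (licensee, a heightened civil standard, weight is at least 71): (c) 72 (complainant's 27 disregarded) ≥ 71 — meets; (d) 78 ≥ 71 — meets.
  Stage 2 carried; the burden shifts to the complainant.
Stage 3 (complainant, a production showing, weight is at least 15): (e) 18 (licensee's 22 disregarded) ≥ 15 — meets; (f) 20 (licensee's 22 disregarded) ≥ 15 — meets.
  Stage 3 carried; the burden shifts to the licensee.
Stage 4 (licensee, a heightened civil standard, weight is at least 71): (g) 75 (complainant's 46 disregarded) ≥ 71 — meets; (h) 72 (complainant's 17 disregarded) ≥ 71 — meets.
  The licensee carries the last stage.
With every stage satisfied, the licensee prevails.

licensee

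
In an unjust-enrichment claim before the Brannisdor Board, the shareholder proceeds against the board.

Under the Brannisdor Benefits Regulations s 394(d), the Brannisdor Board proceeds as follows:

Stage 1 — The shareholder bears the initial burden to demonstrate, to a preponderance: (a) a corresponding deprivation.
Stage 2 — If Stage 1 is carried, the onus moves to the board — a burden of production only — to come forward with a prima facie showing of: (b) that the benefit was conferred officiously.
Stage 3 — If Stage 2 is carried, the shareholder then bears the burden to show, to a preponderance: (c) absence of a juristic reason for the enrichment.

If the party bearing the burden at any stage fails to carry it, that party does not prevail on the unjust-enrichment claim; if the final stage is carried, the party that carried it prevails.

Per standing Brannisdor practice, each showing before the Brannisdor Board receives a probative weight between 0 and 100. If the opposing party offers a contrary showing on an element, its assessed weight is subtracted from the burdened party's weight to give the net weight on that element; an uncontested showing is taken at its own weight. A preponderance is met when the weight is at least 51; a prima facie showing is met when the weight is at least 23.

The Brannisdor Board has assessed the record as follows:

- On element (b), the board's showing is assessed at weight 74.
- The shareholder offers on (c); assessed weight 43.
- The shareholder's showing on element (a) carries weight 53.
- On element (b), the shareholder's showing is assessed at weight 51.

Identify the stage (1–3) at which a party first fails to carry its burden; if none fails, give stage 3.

Stage 1 — burden on shareholder; standard: a preponderance (weight is at least 51).
    (a): 53 ≥ 51 [met]
  The shareholder carries Stage 1; the board now bears the burden.
Stage 2 — burden on board; standard: a prima facie showing (weight is at least 23).
    (b): 74 − 51 = 23 ≥ 23 [met]
  The board carries Stage 2; the shareholder now bears the burden.
Stage 3 — burden on shareholder; standard: a preponderance (weight is at least 51).
    (c): 43 < 51 [not met]
  Stage 3 not carried; the shareholder fails its burden.
The board prevails.

stage 3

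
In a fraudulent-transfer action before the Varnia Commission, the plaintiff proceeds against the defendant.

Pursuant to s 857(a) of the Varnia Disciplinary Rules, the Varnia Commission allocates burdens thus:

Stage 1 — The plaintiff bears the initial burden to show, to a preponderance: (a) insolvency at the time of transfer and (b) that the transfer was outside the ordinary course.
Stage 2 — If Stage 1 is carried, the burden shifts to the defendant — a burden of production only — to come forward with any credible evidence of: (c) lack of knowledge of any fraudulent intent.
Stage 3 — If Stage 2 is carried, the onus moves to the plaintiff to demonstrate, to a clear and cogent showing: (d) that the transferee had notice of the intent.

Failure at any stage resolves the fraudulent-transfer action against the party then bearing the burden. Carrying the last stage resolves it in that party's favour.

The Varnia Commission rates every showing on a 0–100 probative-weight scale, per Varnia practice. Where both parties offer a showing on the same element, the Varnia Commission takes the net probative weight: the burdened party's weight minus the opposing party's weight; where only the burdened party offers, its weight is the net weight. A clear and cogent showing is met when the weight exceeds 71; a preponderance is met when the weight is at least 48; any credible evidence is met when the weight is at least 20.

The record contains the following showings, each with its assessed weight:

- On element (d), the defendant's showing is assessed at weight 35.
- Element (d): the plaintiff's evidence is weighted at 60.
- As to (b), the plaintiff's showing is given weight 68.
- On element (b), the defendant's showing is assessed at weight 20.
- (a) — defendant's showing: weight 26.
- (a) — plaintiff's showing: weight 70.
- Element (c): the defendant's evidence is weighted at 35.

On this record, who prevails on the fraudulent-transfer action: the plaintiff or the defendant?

Stage 1 (plaintiff, a preponderance, weight is at least 48): (a) net 70−26=44 < 48 — fails; (b) net 68−20=48 ≥ 48 — meets.
  Not every element is met, so the plaintiff fails to carry Stage 1.
The defendant prevails.

defendant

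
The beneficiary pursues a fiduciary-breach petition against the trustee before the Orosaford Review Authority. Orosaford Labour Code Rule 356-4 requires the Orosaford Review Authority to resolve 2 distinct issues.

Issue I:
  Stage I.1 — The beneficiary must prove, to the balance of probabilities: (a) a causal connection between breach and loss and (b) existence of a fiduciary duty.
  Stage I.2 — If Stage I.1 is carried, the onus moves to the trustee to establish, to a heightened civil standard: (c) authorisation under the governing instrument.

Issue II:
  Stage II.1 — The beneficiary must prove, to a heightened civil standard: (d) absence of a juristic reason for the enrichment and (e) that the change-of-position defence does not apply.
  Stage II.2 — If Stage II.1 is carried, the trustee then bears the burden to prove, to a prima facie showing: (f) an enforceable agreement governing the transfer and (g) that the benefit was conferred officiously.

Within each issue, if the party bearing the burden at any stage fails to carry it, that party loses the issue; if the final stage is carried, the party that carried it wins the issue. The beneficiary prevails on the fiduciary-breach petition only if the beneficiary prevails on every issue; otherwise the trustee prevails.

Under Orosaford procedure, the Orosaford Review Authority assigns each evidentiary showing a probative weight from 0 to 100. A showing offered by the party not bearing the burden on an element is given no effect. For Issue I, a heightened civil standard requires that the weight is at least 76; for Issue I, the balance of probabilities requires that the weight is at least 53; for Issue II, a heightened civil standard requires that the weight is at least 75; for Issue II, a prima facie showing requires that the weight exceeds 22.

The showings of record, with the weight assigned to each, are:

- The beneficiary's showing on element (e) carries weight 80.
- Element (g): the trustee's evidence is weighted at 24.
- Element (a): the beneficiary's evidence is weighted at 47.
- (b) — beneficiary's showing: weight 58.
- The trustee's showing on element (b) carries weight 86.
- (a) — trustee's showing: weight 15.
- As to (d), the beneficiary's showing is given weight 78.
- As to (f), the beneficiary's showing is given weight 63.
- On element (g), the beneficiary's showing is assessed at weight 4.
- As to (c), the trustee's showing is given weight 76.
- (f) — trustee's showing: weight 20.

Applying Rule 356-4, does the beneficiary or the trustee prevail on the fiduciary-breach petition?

— Issue I —
Stage I.1 (beneficiary, the balance of probabilities, weight is at least 53): (a) 47 (trustee's 15 disregarded) < 53 — fails; (b) 58 (trustee's 86 disregarded) ≥ 53 — meets.
  Not every element is met, so the beneficiary fails to carry Stage I.1.
The trustee prevails on this issue.
— Issue II —
At Stage II.1 the beneficiary must meet a heightened civil standard (weight is at least 75): on (d) the weight is 78, ≥ 75, so (d) meets the standard; on (e) the weight is 80, ≥ 75, so (e) meets the standard.
  The beneficiary carries Stage II.1; the trustee now bears the burden.
At Stage II.2 the trustee must meet a prima facie showing (weight exceeds 22): on (f) the weight is 20 (the beneficiary's 63 is given no effect), ≤ 22, so (f) does not meet the standard; on (g) the weight is 24 (the beneficiary's 4 is given no effect), which does exceed 22, so (g) meets the standard.
  The trustee does not carry Stage II.2.
The beneficiary prevails on this issue.
Per-issue: Issue I → trustee; Issue II → beneficiary. The beneficiary must prevail on every issue; overall, the trustee prevails.

trustee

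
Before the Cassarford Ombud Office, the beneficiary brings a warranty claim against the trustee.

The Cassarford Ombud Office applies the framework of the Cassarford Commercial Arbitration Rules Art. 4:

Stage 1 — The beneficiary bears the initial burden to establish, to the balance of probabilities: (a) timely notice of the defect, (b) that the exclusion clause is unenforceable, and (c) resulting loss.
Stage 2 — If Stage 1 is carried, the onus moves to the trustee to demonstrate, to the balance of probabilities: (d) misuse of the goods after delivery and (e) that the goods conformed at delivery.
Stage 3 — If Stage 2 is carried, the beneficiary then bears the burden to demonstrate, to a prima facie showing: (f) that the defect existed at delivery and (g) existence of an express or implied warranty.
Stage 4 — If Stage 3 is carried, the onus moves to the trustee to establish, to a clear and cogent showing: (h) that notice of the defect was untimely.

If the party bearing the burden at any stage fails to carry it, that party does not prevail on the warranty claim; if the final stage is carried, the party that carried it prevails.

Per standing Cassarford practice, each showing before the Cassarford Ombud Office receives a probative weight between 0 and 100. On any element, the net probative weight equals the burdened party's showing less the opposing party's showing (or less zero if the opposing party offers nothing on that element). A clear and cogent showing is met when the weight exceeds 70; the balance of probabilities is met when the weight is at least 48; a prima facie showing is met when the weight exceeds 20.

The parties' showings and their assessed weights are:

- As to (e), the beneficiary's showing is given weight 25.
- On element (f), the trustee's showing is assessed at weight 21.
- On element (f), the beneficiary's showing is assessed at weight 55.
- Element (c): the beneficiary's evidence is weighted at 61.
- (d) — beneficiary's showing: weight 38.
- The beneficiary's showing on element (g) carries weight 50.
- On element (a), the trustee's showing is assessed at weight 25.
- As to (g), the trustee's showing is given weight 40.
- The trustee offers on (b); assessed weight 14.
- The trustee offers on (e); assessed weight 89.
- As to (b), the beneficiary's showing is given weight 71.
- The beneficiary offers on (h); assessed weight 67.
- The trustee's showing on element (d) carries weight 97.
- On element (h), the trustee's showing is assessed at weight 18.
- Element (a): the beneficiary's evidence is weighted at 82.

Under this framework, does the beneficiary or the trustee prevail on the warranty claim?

trustee

Stage 1 — burden on beneficiary; standard: the balance of probabilities (weight is at least 48).
    (a): 82 − 25 = 57 ≥ 48 [met]
    (b): 71 − 14 = 57 ≥ 48 [met]
    (c): 61 ≥ 48 [met]
  The beneficiary carries Stage 1; the trustee now bears the burden.
Stage 2 — burden on trustee; standard: the balance of probabilities (weight is at least 48).
    (d): 97 − 38 = 59 ≥ 48 [met]
    (e): 89 − 25 = 64 ≥ 48 [met]
  Stage 2 carried; the burden shifts to the beneficiary.
Stage 3 — burden on beneficiary; standard: a prima facie showing (weight exceeds 20).
    (f): 55 − 21 = 34 > 20 [met]
    (g): 50 − 40 = 10 ≤ 20 [not met]
  Not every element is met, so the beneficiary fails to carry Stage 3.
The trustee prevails.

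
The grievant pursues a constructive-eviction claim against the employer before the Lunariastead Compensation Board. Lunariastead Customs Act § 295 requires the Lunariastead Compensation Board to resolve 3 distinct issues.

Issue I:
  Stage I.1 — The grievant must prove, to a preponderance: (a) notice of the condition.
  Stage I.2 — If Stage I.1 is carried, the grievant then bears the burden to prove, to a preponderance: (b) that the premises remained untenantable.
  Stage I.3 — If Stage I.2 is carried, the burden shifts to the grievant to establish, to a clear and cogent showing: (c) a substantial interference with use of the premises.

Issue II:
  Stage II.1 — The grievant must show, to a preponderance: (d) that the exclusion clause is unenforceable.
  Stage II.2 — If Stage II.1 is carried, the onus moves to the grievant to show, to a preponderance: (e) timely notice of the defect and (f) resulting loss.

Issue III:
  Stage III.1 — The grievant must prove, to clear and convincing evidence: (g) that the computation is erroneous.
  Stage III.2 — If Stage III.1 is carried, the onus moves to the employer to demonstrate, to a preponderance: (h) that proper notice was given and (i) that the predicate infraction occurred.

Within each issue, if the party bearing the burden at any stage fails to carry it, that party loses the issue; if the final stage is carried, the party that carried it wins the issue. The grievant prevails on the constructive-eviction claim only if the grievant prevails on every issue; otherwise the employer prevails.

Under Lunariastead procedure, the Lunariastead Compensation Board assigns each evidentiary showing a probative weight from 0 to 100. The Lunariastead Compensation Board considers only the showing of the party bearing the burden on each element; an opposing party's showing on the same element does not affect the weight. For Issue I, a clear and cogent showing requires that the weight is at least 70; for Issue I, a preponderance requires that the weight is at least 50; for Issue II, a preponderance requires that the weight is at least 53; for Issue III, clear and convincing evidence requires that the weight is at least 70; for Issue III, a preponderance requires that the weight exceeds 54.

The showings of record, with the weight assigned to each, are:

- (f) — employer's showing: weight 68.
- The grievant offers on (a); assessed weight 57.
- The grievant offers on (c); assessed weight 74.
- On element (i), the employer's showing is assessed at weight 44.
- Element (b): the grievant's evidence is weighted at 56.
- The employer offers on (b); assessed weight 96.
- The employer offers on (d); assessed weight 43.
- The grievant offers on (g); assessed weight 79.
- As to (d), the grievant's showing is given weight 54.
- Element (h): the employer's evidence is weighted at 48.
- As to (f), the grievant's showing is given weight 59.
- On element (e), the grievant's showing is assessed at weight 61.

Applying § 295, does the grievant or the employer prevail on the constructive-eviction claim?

— Issue I —
At Stage I.1 the grievant must meet a preponderance (weight is at least 50): on (a) the weight is 57, which does reach 50, so (a) meets the standard.
  All elements met. The grievant retains the burden for Stage I.2.
At Stage I.2 the grievant must meet a preponderance (weight is at least 50): on (b) the weight is 56 (the employer's 96 is given no effect), which does reach 50, so (b) meets the standard.
  Stage I.2 is satisfied; the grievant continues to bear the burden.
At Stage I.3 the grievant must meet a clear and cogent showing (weight is at least 70): on (c) the weight is 74, ≥ 70, so (c) meets the standard.
  The grievant carries the last stage.
All stages carried — the grievant prevails on this issue.
— Issue II —
Stage II.1 — burden on grievant; standard: a preponderance (weight is at least 53).
    (d): 54 (employer's 43 disregarded) ≥ 53 [met]
  Stage II.1 carried; the burden remains with the grievant.
Stage II.2 — burden on grievant; standard: a preponderance (weight is at least 53).
    (e): 61 ≥ 53 [met]
    (f): 59 (employer's 68 disregarded) ≥ 53 [met]
  All elements met at the final stage.
All stages carried — the grievant prevails on this issue.
— Issue III —
Stage III.1 — burden on grievant; standard: clear and convincing evidence (weight is at least 70).
    (g): 79 ≥ 70 [met]
  Stage III.1 is satisfied; the onus moves to the employer.
Stage III.2 — burden on employer; standard: a preponderance (weight exceeds 54).
    (h): 48 ≤ 54 [not met]
    (i): 44 ≤ 54 [not met]
  Not every element is met, so the employer fails to carry Stage III.2.
So the grievant prevails on this issue.
Per-issue: Issue I → grievant; Issue II → grievant; Issue III → grievant. The grievant must prevail on every issue; overall, the grievant prevails.

grievant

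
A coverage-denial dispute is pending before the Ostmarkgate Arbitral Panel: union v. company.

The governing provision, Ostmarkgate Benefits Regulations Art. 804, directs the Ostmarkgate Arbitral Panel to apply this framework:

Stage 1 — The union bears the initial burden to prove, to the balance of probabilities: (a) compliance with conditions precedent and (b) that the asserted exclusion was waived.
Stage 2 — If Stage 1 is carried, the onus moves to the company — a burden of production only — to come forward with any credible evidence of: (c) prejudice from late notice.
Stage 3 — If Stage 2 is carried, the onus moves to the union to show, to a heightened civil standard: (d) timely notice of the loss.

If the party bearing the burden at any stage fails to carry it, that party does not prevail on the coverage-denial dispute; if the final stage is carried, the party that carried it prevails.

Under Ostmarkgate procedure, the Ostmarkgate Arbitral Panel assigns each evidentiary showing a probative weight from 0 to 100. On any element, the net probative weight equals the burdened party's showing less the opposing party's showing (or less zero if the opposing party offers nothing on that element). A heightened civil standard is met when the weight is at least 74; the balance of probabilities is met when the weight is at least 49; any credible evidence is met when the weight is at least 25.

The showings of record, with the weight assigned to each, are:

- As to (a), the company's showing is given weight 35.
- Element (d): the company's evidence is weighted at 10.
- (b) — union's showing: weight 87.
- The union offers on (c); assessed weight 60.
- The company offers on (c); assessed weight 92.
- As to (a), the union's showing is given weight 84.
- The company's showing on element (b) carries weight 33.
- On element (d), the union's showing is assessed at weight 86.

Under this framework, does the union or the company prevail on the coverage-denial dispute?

union

At Stage 1 the union must meet the balance of probabilities (weight is at least 49): on (a) the weight is 84 less the opposing 35 gives net 49, ≥ 49, so (a) meets the standard; on (b) the weight is 87 less the opposing 33 gives net 54, ≥ 49, so (b) meets the standard.
  Stage 1 is satisfied; the onus moves to the company.
At Stage 2 the company must meet any credible evidence (weight is at least 25): on (c) the weight is 92 less the opposing 60 gives net 32, which does reach 25, so (c) meets the standard.
  Stage 2 is satisfied; the onus moves to the union.
At Stage 3 the union must meet a heightened civil standard (weight is at least 74): on (d) the weight is 86 less the opposing 10 gives net 76, which does reach 74, so (d) meets the standard.
  The union carries the last stage.
Every stage carried; the union prevails.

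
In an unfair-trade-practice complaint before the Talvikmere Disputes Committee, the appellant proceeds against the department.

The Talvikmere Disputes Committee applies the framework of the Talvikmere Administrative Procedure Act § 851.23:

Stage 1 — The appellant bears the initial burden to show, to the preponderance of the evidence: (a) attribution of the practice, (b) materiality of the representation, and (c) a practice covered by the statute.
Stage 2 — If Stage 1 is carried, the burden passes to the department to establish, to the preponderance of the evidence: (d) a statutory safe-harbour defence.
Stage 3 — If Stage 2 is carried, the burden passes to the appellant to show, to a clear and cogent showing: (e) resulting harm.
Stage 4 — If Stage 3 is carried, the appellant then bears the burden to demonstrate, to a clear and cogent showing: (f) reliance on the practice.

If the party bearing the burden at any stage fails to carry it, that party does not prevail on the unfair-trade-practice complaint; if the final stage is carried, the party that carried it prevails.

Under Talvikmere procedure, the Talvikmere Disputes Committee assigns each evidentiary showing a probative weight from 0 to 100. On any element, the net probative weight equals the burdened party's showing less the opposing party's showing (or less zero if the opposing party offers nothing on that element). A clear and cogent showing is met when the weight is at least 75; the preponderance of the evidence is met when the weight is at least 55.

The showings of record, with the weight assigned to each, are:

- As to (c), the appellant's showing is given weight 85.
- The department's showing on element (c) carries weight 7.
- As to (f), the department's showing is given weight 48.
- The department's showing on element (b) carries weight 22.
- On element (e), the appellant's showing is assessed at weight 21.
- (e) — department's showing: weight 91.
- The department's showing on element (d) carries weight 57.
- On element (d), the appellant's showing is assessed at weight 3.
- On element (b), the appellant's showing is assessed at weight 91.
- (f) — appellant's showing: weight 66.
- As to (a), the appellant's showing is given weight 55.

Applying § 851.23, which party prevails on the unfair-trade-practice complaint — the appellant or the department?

Stage 1 (appellant, the preponderance of the evidence, weight is at least 55): (a) 55 ≥ 55 — meets; (b) net 91−22=69 ≥ 55 — meets; (c) net 85−7=78 ≥ 55 — meets.
  Stage 1 carried; the burden shifts to the department.
Stage 2 (department, the preponderance of the evidence, weight is at least 55): (d) net 57−3=54 < 55 — fails.
  The department does not carry Stage 2.
The appellant prevails.

appellant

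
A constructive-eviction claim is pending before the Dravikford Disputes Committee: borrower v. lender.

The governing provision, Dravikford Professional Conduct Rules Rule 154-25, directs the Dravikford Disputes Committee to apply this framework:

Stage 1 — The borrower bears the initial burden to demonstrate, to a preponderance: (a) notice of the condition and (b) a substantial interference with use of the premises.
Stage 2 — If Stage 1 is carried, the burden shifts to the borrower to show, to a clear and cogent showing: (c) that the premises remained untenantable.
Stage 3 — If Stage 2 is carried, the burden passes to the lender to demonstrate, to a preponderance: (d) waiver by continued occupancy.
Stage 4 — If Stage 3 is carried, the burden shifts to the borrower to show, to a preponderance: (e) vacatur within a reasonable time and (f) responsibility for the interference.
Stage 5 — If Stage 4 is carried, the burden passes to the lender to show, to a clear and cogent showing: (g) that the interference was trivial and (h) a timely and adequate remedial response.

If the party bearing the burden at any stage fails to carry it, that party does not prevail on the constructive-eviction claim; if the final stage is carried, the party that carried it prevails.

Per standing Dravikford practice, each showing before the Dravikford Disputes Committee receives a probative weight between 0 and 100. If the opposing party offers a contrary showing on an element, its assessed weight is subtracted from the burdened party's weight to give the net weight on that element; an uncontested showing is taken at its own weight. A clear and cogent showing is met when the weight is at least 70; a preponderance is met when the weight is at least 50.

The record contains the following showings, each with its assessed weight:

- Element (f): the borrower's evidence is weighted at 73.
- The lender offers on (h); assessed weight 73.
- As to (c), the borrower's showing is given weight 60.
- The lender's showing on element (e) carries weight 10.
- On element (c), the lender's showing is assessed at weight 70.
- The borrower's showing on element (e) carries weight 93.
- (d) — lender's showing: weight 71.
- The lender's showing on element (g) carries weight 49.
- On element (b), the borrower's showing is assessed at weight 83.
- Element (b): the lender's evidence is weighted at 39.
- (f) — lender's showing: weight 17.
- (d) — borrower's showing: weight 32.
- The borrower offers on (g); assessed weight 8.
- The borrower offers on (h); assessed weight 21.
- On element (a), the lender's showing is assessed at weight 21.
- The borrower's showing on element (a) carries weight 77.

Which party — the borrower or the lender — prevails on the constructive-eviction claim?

Stage 1 — burden on borrower; standard: a preponderance (weight is at least 50).
    (a): 77 − 21 = 56 ≥ 50 [met]
    (b): 83 − 39 = 44 < 50 [not met]
  Stage 1 not carried; the borrower fails its burden.
The lender prevails.

lender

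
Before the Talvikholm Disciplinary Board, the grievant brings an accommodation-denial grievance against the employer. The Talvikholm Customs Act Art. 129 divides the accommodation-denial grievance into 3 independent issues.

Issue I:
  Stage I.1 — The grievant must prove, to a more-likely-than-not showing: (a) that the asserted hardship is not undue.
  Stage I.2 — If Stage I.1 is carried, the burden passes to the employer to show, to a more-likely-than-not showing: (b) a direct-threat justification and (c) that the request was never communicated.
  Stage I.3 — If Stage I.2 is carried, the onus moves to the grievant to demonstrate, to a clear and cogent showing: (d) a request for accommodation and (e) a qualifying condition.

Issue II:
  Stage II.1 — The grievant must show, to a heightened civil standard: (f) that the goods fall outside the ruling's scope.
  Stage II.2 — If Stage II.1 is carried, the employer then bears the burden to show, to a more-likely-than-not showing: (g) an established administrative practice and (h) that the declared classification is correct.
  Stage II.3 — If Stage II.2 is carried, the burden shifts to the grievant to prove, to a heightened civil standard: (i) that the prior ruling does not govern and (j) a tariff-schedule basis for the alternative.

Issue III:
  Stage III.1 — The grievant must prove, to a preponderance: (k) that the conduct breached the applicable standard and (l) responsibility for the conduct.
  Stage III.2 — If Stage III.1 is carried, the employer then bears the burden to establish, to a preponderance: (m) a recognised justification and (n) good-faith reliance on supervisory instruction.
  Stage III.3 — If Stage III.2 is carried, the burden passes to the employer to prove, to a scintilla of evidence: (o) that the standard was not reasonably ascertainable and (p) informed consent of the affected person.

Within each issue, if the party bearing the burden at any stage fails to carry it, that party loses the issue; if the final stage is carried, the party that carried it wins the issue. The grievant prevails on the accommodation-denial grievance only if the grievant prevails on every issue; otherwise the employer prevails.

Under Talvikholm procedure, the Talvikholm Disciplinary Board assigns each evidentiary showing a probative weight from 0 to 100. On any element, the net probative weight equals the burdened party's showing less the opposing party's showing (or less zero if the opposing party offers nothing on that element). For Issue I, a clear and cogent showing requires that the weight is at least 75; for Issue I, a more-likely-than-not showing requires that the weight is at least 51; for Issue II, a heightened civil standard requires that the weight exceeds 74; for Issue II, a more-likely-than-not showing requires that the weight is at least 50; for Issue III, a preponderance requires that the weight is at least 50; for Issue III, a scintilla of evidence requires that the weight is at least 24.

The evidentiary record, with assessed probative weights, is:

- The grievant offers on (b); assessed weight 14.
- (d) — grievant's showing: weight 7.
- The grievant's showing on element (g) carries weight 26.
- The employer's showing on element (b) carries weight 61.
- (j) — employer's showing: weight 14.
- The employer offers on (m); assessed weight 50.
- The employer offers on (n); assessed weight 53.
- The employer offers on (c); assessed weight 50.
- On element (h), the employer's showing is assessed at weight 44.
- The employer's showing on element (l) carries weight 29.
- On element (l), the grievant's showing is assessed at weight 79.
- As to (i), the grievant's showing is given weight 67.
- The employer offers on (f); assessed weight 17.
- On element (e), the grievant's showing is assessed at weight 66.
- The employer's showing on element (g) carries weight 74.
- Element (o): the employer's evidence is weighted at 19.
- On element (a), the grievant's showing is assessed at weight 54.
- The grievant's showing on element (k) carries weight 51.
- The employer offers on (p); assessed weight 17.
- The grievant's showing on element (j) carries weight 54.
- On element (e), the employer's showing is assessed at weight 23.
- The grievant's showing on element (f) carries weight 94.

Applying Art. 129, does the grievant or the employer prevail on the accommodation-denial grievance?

— Issue I —
Stage I.1 — burden on grievant; standard: a more-likely-than-not showing (weight is at least 51).
    (a): 54 ≥ 51 [met]
  The grievant carries Stage I.1; the employer now bears the burden.
Stage I.2 — burden on employer; standard: a more-likely-than-not showing (weight is at least 51).
    (b): 61 − 14 = 47 < 51 [not met]
    (c): 50 < 51 [not met]
  Not every element is met, so the employer fails to carry Stage I.2.
So the grievant prevails on this issue.
— Issue II —
At Stage II.1 the grievant must meet a heightened civil standard (weight exceeds 74): on (f) the weight is 94 less the opposing 17 gives net 77, > 74, so (f) meets the standard.
  Stage II.1 carried; the burden shifts to the employer.
At Stage II.2 the employer must meet a more-likely-than-not showing (weight is at least 50): on (g) the weight is 74 less the opposing 26 gives net 48, < 50, so (g) does not meet the standard; on (h) the weight is 44, < 50, so (h) does not meet the standard.
  Not every element is met, so the employer fails to carry Stage II.2.
The analysis ends at Stage II.2; the grievant prevails on this issue.
— Issue III —
Stage III.1 (grievant, a preponderance, weight is at least 50): (k) 51 ≥ 50 — meets; (l) net 79−29=50 ≥ 50 — meets.
  The grievant carries Stage III.1; the employer now bears the burden.
Stage III.2 (employer, a preponderance, weight is at least 50): (m) 50 ≥ 50 — meets; (n) 53 ≥ 50 — meets.
  Stage III.2 is satisfied; the employer continues to bear the burden.
Stage III.3 (employer, a scintilla of evidence, weight is at least 24): (o) 19 < 24 — fails; (p) 17 < 24 — fails.
  The employer does not carry Stage III.3.
The analysis ends at Stage III.3; the grievant prevails on this issue.
Per-issue: Issue I → grievant; Issue II → grievant; Issue III → grievant. The grievant must prevail on every issue; overall, the grievant prevails.

grievant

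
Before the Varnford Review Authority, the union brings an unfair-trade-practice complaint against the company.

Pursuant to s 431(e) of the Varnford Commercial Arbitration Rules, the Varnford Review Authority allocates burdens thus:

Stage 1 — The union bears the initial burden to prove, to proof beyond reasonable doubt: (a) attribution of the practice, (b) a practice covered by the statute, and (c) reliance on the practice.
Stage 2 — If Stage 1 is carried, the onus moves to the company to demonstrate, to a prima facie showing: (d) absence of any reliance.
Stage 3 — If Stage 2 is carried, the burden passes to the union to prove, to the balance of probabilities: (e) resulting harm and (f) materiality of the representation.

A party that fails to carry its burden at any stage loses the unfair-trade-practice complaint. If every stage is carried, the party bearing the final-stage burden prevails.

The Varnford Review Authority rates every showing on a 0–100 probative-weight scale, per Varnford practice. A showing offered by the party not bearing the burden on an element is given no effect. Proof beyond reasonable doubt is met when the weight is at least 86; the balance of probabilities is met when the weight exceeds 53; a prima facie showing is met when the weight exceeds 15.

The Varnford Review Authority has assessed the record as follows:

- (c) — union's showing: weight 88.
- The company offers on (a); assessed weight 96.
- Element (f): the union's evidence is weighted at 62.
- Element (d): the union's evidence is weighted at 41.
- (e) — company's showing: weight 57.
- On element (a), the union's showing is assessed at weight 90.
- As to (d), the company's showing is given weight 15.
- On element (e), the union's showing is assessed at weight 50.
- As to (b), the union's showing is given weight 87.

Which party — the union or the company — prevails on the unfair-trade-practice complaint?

Stage 1 (union, proof beyond reasonable doubt, weight is at least 86): (a) 90 (company's 96 disregarded) ≥ 86 — meets; (b) 87 ≥ 86 — meets; (c) 88 ≥ 86 — meets.
  All elements met. The burden passes to the company.
Stage 2 (company, a prima facie showing, weight exceeds 15): (d) 15 (union's 41 disregarded) ≤ 15 — fails.
  Stage 2 not carried; the company fails its burden.
So the union prevails.

union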